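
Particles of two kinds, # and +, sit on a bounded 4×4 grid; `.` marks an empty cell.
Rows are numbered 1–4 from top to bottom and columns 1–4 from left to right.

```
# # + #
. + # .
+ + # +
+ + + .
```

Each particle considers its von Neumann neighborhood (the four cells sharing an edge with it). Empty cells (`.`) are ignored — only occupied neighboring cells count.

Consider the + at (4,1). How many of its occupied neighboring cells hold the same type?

2

Occupied neighbors of (4,1): (3,1)=+, (4,2)=+.
Same type (+): 2 of 2.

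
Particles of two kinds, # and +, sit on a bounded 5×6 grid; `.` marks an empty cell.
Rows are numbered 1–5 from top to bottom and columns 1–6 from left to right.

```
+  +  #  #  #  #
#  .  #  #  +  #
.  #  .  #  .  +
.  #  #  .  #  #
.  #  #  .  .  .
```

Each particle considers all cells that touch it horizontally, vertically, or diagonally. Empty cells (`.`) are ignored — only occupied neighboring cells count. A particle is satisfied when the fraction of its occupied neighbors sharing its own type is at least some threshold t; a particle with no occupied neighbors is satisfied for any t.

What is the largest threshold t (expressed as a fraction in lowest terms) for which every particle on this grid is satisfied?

(1,1)+ 1/2
(1,2)+ 1/4
(1,3)# 3/4
(1,4)# 4/5
(1,5)# 4/5
(1,6)# 2/3
(2,1)# 1/3
(2,3)# 5/6
(2,4)# 5/6
(2,5)+ 1/7
(2,6)# 2/4
(3,2)# 4/4
(3,4)# 4/5
(3,6)+ 1/4
(4,2)# 4/4
(4,3)# 5/5
(4,5)# 2/3
(4,6)# 1/2
(5,2)# 3/3
(5,3)# 3/3
The smallest same-type fraction is 1/7 at (2,5), which reduces to 1/7. Any threshold above that leaves this particle unsatisfied.

1/7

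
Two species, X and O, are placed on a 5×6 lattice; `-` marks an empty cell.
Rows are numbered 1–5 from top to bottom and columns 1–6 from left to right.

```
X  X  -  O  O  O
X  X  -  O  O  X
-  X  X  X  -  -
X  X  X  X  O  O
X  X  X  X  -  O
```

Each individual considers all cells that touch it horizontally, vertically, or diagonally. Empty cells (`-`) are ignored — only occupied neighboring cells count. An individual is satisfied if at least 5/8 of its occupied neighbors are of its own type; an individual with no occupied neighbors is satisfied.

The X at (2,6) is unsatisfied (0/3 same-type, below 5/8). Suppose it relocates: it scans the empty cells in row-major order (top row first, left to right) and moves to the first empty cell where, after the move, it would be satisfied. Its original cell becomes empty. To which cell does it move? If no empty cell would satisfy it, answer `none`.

Vacating (2,6). Empty cells in order:
  (1,3): 2/4 same-type → still unsatisfied.
  (2,3): 5/7 same-type → satisfied — stop here.

(2,3)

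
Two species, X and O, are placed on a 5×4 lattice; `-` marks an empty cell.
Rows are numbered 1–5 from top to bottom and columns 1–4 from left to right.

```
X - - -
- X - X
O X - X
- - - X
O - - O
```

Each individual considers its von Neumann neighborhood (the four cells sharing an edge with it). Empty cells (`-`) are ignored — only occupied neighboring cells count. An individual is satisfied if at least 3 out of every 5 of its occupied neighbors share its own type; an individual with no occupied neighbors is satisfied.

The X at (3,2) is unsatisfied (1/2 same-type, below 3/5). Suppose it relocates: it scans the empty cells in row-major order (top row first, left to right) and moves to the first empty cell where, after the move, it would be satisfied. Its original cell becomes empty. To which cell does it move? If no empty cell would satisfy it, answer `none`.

Vacating (3,2). Empty cells in order:
  (1,2): 2/2 same-type → satisfied — stop here.

(1,2)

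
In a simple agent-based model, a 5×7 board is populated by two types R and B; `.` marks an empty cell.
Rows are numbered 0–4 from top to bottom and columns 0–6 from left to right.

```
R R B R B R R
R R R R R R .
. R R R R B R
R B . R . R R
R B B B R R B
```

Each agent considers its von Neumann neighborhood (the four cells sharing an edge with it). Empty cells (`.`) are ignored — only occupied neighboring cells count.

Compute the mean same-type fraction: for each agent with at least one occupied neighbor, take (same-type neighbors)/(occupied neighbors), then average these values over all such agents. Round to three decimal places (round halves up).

0.613

Row 0: (0,0)R 2/2 · (0,1)R 2/3 · (0,2)B 0/3 · (0,3)R 1/3 · (0,4)B 0/3 · (0,5)R 2/3 · (0,6)R 1/1
Row 1: (1,0)R 2/2 · (1,1)R 4/4 · (1,2)R 3/4 · (1,3)R 4/4 · (1,4)R 3/4 · (1,5)R 2/3
Row 2: (2,1)R 2/3 · (2,2)R 3/3 · (2,3)R 4/4 · (2,4)R 2/3 · (2,5)B 0/4 · (2,6)R 1/2
Row 3: (3,0)R 1/2 · (3,1)B 1/3 · (3,3)R 1/2 · (3,5)R 2/3 · (3,6)R 2/3
Row 4: (4,0)R 1/2 · (4,1)B 2/3 · (4,2)B 2/2 · (4,3)B 1/3 · (4,4)R 1/2 · (4,5)R 2/3 · (4,6)B 0/2
Sum over 31 agents: 2/2 + 2/3 + 0/3 + 1/3 + 0/3 + 2/3 + 1/1 + 2/2 + 4/4 + 3/4 + 4/4 + 3/4 + 2/3 + 2/3 + 3/3 + 4/4 + 2/3 + 0/4 + 1/2 + 1/2 + 1/3 + 1/2 + 2/3 + 2/3 + 1/2 + 2/3 + 2/2 + 1/3 + 1/2 + 2/3 + 0/2 = 19; mean = 19 ÷ 31 = 19/31 = 0.612903… → 0.613.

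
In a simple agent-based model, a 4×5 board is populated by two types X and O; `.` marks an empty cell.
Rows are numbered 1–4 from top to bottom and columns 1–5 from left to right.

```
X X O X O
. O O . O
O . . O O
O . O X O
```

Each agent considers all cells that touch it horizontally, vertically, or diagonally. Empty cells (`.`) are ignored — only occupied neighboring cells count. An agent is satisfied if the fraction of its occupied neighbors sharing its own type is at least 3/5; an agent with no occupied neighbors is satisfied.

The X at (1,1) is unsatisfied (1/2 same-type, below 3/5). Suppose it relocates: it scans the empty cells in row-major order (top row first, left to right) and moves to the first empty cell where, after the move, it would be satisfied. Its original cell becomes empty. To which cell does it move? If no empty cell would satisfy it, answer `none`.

none

Vacating (1,1). Empty cells in order:
  (2,1): 1/3 same-type → still unsatisfied.
  (2,4): 1/7 same-type → still unsatisfied.
  (3,2): 0/5 same-type → still unsatisfied.
  (3,3): 1/5 same-type → still unsatisfied.
  (4,2): 0/3 same-type → still unsatisfied.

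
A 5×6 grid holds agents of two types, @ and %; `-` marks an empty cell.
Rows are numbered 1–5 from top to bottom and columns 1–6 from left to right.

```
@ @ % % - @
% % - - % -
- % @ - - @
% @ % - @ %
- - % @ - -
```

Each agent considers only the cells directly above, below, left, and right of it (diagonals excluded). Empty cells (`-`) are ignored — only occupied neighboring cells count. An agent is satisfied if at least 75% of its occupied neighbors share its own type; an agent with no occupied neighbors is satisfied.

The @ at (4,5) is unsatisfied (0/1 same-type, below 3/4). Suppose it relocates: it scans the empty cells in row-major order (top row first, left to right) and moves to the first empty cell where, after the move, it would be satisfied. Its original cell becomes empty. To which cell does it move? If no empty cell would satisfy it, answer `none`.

(3,4)

Vacating (4,5). Empty cells in order:
  (1,5): 1/3 same-type → still unsatisfied.
  (2,3): 1/3 same-type → still unsatisfied.
  (2,4): 0/2 same-type → still unsatisfied.
  (2,6): 2/3 same-type → still unsatisfied.
  (3,1): 0/3 same-type → still unsatisfied.
  (3,4): 1/1 same-type → satisfied — stop here.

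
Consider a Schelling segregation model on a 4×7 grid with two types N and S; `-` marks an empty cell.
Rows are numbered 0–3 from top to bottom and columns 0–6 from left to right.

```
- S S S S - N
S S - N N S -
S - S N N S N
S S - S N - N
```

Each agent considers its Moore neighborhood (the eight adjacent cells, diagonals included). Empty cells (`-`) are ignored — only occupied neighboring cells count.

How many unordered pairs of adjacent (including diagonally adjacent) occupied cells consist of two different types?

Scan each occupied cell's neighbors to the right and below (and the two forward diagonals) so each pair is counted once.
Row 0: S(0,1)–S(0,2)= S(0,1)–S(1,1)= S(0,1)–S(1,0)= S(0,2)–S(0,3)= S(0,2)–N(1,3)≠ S(0,2)–S(1,1)= S(0,3)–S(0,4)= S(0,3)–N(1,3)≠ S(0,3)–N(1,4)≠ S(0,4)–N(1,4)≠ S(0,4)–S(1,5)= S(0,4)–N(1,3)≠ N(0,6)–S(1,5)≠  → 6/13 unlike.
Row 1: S(1,0)–S(1,1)= S(1,0)–S(2,0)= S(1,1)–S(2,2)= S(1,1)–S(2,0)= N(1,3)–N(1,4)= N(1,3)–N(2,3)= N(1,3)–N(2,4)= N(1,3)–S(2,2)≠ N(1,4)–S(1,5)≠ N(1,4)–N(2,4)= N(1,4)–S(2,5)≠ N(1,4)–N(2,3)= S(1,5)–S(2,5)= S(1,5)–N(2,6)≠ S(1,5)–N(2,4)≠  → 5/15 unlike.
Row 2: S(2,0)–S(3,0)= S(2,0)–S(3,1)= S(2,2)–N(2,3)≠ S(2,2)–S(3,3)= S(2,2)–S(3,1)= N(2,3)–N(2,4)= N(2,3)–S(3,3)≠ N(2,3)–N(3,4)= N(2,4)–S(2,5)≠ N(2,4)–N(3,4)= N(2,4)–S(3,3)≠ S(2,5)–N(2,6)≠ S(2,5)–N(3,6)≠ S(2,5)–N(3,4)≠ N(2,6)–N(3,6)=  → 7/15 unlike.
Row 3: S(3,0)–S(3,1)= S(3,3)–N(3,4)≠  → 1/2 unlike.
Total adjacent occupied pairs: 45; unlike-type pairs: 19.

19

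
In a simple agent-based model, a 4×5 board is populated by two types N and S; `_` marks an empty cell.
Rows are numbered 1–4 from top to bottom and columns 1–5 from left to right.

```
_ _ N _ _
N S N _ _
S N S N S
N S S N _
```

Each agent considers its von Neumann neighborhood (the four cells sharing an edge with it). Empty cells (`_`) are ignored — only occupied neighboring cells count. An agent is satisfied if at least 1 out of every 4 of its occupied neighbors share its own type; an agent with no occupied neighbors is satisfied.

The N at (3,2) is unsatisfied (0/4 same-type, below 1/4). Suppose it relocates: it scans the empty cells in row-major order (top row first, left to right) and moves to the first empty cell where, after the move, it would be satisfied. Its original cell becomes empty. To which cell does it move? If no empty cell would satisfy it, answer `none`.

(1,1)

Vacating (3,2). Empty cells in order:
  (1,1): 1/1 same-type → satisfied — stop here.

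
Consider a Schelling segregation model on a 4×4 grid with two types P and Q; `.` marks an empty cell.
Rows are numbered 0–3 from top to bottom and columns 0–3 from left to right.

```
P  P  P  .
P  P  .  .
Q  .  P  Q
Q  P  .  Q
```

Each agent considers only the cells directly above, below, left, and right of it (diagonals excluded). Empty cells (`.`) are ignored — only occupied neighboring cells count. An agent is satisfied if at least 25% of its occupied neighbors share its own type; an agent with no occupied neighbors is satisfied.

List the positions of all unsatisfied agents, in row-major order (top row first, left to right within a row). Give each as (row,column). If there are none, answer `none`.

(2,2), (3,1)

(0,0)P 2/2 satisfied
(0,1)P 3/3 satisfied
(0,2)P 1/1 satisfied
(1,0)P 2/3 satisfied
(1,1)P 2/2 satisfied
(2,0)Q 1/2 satisfied
(2,2)P 0/1 not
(2,3)Q 1/2 satisfied
(3,0)Q 1/2 satisfied
(3,1)P 0/1 not
(3,3)Q 1/1 satisfied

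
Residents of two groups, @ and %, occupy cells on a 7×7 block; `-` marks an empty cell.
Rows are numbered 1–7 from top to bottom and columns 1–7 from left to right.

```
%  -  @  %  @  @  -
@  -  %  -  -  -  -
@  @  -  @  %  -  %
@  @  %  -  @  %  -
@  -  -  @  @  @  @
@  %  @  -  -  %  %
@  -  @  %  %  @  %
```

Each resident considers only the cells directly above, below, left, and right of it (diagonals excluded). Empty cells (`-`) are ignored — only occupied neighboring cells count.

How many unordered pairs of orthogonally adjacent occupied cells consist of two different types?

Scan each occupied cell's neighbors to the right and below so each pair is counted once.
Row 1: %(1,1)–@(2,1)≠ @(1,3)–%(1,4)≠ @(1,3)–%(2,3)≠ %(1,4)–@(1,5)≠ @(1,5)–@(1,6)=  → 4/5 unlike.
Row 2: @(2,1)–@(3,1)=  → 0/1 unlike.
Row 3: @(3,1)–@(3,2)= @(3,1)–@(4,1)= @(3,2)–@(4,2)= @(3,4)–%(3,5)≠ %(3,5)–@(4,5)≠  → 2/5 unlike.
Row 4: @(4,1)–@(4,2)= @(4,1)–@(5,1)= @(4,2)–%(4,3)≠ @(4,5)–%(4,6)≠ @(4,5)–@(5,5)= %(4,6)–@(5,6)≠  → 3/6 unlike.
Row 5: @(5,1)–@(6,1)= @(5,4)–@(5,5)= @(5,5)–@(5,6)= @(5,6)–@(5,7)= @(5,6)–%(6,6)≠ @(5,7)–%(6,7)≠  → 2/6 unlike.
Row 6: @(6,1)–%(6,2)≠ @(6,1)–@(7,1)= %(6,2)–@(6,3)≠ @(6,3)–@(7,3)= %(6,6)–%(6,7)= %(6,6)–@(7,6)≠ %(6,7)–%(7,7)=  → 3/7 unlike.
Row 7: @(7,3)–%(7,4)≠ %(7,4)–%(7,5)= %(7,5)–@(7,6)≠ @(7,6)–%(7,7)≠  → 3/4 unlike.
Total adjacent occupied pairs: 34; unlike-type pairs: 17.

17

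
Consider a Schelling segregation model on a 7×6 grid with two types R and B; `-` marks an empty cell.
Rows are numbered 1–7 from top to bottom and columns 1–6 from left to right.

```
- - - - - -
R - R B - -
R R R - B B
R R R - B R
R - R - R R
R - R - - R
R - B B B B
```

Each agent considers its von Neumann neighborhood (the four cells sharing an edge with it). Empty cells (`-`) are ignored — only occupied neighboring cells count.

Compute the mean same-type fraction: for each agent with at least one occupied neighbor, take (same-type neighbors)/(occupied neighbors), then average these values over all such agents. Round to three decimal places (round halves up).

0.767

Row 2: (2,1)R 1/1 · (2,3)R 1/2 · (2,4)B 0/1
Row 3: (3,1)R 3/3 · (3,2)R 3/3 · (3,3)R 3/3 · (3,5)B 2/2 · (3,6)B 1/2
Row 4: (4,1)R 3/3 · (4,2)R 3/3 · (4,3)R 3/3 · (4,5)B 1/3 · (4,6)R 1/3
Row 5: (5,1)R 2/2 · (5,3)R 2/2 · (5,5)R 1/2 · (5,6)R 3/3
Row 6: (6,1)R 2/2 · (6,3)R 1/2 · (6,6)R 1/2
Row 7: (7,1)R 1/1 · (7,3)B 1/2 · (7,4)B 2/2 · (7,5)B 2/2 · (7,6)B 1/2
Sum over 25 agents: 1/1 + 1/2 + 0/1 + 3/3 + 3/3 + 3/3 + 2/2 + 1/2 + 3/3 + 3/3 + 3/3 + 1/3 + 1/3 + 2/2 + 2/2 + 1/2 + 3/3 + 2/2 + 1/2 + 1/2 + 1/1 + 1/2 + 2/2 + 2/2 + 1/2 = 115/6; mean = 115/6 ÷ 25 = 23/30 = 0.766666… → 0.767.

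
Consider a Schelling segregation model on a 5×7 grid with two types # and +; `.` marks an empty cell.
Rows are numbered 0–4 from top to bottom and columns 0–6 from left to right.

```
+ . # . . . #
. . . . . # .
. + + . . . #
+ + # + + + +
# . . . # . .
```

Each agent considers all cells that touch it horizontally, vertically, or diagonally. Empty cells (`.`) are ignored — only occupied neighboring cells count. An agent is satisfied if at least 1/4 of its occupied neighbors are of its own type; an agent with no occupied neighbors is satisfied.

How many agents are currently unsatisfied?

3

Row 0: (0,0)+ 0/0 satisfied · (0,2)# 0/0 satisfied · (0,6)# 1/1 satisfied
Row 1: (1,5)# 2/2 satisfied
Row 2: (2,1)+ 3/4 satisfied · (2,2)+ 3/4 satisfied · (2,6)# 1/3 satisfied
Row 3: (3,0)+ 2/3 satisfied · (3,1)+ 3/5 satisfied · (3,2)# 0/4 not · (3,3)+ 2/4 satisfied · (3,4)+ 2/3 satisfied · (3,5)+ 2/4 satisfied · (3,6)+ 1/2 satisfied
Row 4: (4,0)# 0/2 not · (4,4)# 0/3 not
Unsatisfied: (3,2), (4,0), (4,4) — 3 in total.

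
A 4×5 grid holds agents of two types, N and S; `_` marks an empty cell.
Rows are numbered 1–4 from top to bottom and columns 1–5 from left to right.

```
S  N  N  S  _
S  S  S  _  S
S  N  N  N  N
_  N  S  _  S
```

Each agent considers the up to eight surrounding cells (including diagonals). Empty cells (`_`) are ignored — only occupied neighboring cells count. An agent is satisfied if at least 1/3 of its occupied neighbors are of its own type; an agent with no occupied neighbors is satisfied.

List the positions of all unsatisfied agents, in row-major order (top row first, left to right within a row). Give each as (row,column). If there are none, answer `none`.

(1,2), (1,3), (2,3), (3,2), (4,3), (4,5)

(1,1)S 2/3 ✓
(1,2)N 1/5 ✗
(1,3)N 1/4 ✗
(1,4)S 2/3 ✓
(2,1)S 3/5 ✓
(2,2)S 4/8 ✓
(2,3)S 2/7 ✗
(2,5)S 1/3 ✓
(3,1)S 2/4 ✓
(3,2)N 2/7 ✗
(3,3)N 3/6 ✓
(3,4)N 2/6 ✓
(3,5)N 1/3 ✓
(4,2)N 2/4 ✓
(4,3)S 0/4 ✗
(4,5)S 0/2 ✗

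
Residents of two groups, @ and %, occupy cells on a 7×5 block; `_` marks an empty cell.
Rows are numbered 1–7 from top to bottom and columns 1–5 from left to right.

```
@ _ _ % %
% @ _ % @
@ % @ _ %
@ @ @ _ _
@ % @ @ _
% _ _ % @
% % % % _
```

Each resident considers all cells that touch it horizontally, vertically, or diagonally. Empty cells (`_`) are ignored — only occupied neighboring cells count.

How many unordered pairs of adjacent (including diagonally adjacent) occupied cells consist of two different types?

Scan each occupied cell's neighbors to the right and below (and the two forward diagonals) so each pair is counted once.
Row 1: @(1,1)–%(2,1)≠ @(1,1)–@(2,2)= %(1,4)–%(1,5)= %(1,4)–%(2,4)= %(1,4)–@(2,5)≠ %(1,5)–@(2,5)≠ %(1,5)–%(2,4)=  → 3/7 unlike.
Row 2: %(2,1)–@(2,2)≠ %(2,1)–@(3,1)≠ %(2,1)–%(3,2)= @(2,2)–%(3,2)≠ @(2,2)–@(3,3)= @(2,2)–@(3,1)= %(2,4)–@(2,5)≠ %(2,4)–%(3,5)= %(2,4)–@(3,3)≠ @(2,5)–%(3,5)≠  → 6/10 unlike.
Row 3: @(3,1)–%(3,2)≠ @(3,1)–@(4,1)= @(3,1)–@(4,2)= %(3,2)–@(3,3)≠ %(3,2)–@(4,2)≠ %(3,2)–@(4,3)≠ %(3,2)–@(4,1)≠ @(3,3)–@(4,3)= @(3,3)–@(4,2)=  → 5/9 unlike.
Row 4: @(4,1)–@(4,2)= @(4,1)–@(5,1)= @(4,1)–%(5,2)≠ @(4,2)–@(4,3)= @(4,2)–%(5,2)≠ @(4,2)–@(5,3)= @(4,2)–@(5,1)= @(4,3)–@(5,3)= @(4,3)–@(5,4)= @(4,3)–%(5,2)≠  → 3/10 unlike.
Row 5: @(5,1)–%(5,2)≠ @(5,1)–%(6,1)≠ %(5,2)–@(5,3)≠ %(5,2)–%(6,1)= @(5,3)–@(5,4)= @(5,3)–%(6,4)≠ @(5,4)–%(6,4)≠ @(5,4)–@(6,5)=  → 5/8 unlike.
Row 6: %(6,1)–%(7,1)= %(6,1)–%(7,2)= %(6,4)–@(6,5)≠ %(6,4)–%(7,4)= %(6,4)–%(7,3)= @(6,5)–%(7,4)≠  → 2/6 unlike.
Row 7: %(7,1)–%(7,2)= %(7,2)–%(7,3)= %(7,3)–%(7,4)=  → 0/3 unlike.
Total adjacent occupied pairs: 53; unlike-type pairs: 24.

24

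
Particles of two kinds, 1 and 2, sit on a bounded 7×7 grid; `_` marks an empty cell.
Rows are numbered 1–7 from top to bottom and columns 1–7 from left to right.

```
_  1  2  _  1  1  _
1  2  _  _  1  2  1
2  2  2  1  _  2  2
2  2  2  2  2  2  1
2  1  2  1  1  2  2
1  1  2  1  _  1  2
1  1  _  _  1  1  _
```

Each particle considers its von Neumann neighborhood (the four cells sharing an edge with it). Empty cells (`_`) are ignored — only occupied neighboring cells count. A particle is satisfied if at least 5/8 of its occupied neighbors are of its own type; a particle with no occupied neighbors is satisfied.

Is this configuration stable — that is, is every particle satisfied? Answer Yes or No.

No

(1,2)1 0/2 not
(1,3)2 0/1 not
(1,5)1 2/2 satisfied
(1,6)1 1/2 not
(2,1)1 0/2 not
(2,2)2 1/3 not
(2,5)1 1/2 not
(2,6)2 1/4 not
(2,7)1 0/2 not
(3,1)2 2/3 satisfied
(3,2)2 4/4 satisfied
(3,3)2 2/3 satisfied
(3,4)1 0/2 not
(3,6)2 3/3 satisfied
(3,7)2 1/3 not
(4,1)2 3/3 satisfied
(4,2)2 3/4 satisfied
(4,3)2 4/4 satisfied
(4,4)2 2/4 not
(4,5)2 2/3 satisfied
(4,6)2 3/4 satisfied
(4,7)1 0/3 not
(5,1)2 1/3 not
(5,2)1 1/4 not
(5,3)2 2/4 not
(5,4)1 2/4 not
(5,5)1 1/3 not
(5,6)2 2/4 not
(5,7)2 2/3 satisfied
(6,1)1 2/3 satisfied
(6,2)1 3/4 satisfied
(6,3)2 1/3 not
(6,4)1 1/2 not
(6,6)1 1/3 not
(6,7)2 1/2 not
(7,1)1 2/2 satisfied
(7,2)1 2/2 satisfied
(7,5)1 1/1 satisfied
(7,6)1 2/2 satisfied
For instance (1,2) has only 0/2 same-type neighbors, below 5/8.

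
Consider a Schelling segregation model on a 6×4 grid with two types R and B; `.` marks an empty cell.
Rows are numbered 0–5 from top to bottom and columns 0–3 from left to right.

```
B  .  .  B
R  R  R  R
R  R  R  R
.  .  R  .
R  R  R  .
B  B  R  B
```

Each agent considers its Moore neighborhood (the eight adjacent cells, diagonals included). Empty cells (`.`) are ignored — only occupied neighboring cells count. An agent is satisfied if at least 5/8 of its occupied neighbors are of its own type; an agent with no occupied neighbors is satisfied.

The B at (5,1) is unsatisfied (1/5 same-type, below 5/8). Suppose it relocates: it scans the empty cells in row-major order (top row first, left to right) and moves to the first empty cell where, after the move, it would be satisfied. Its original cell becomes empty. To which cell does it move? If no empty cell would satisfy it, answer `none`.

Vacating (5,1). Empty cells in order:
  (0,1): 1/4 same-type → still unsatisfied.
  (0,2): 1/4 same-type → still unsatisfied.
  (3,0): 0/4 same-type → still unsatisfied.
  (3,1): 0/7 same-type → still unsatisfied.
  (3,3): 0/4 same-type → still unsatisfied.
  (4,3): 1/4 same-type → still unsatisfied.

none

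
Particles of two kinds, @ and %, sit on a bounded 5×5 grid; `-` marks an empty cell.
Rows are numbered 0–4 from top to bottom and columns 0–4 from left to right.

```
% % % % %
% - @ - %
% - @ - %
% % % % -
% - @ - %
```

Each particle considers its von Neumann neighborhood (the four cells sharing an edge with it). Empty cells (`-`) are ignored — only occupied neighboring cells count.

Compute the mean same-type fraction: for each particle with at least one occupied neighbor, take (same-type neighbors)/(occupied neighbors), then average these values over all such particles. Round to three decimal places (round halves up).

0.833

(0,0)% 2/2
(0,1)% 2/2
(0,2)% 2/3
(0,3)% 2/2
(0,4)% 2/2
(1,0)% 2/2
(1,2)@ 1/2
(1,4)% 2/2
(2,0)% 2/2
(2,2)@ 1/2
(2,4)% 1/1
(3,0)% 3/3
(3,1)% 2/2
(3,2)% 2/4
(3,3)% 1/1
(4,0)% 1/1
(4,2)@ 0/1
(4,4)% — no occupied neighbors
Sum over 17 particles: 2/2 + 2/2 + 2/3 + 2/2 + 2/2 + 2/2 + 1/2 + 2/2 + 2/2 + 1/2 + 1/1 + 3/3 + 2/2 + 2/4 + 1/1 + 1/1 + 0/1 = 85/6; mean = 85/6 ÷ 17 = 5/6 = 0.833333… → 0.833.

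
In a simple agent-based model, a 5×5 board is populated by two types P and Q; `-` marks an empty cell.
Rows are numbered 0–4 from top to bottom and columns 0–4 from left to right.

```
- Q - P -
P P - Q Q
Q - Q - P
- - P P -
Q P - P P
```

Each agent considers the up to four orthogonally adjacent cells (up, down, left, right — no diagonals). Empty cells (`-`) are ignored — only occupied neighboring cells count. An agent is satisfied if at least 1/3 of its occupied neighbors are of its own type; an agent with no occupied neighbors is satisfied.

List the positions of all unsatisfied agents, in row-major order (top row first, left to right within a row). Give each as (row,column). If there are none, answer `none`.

(0,1)Q 0/1 unhappy
(0,3)P 0/1 unhappy
(1,0)P 1/2 ok
(1,1)P 1/2 ok
(1,3)Q 1/2 ok
(1,4)Q 1/2 ok
(2,0)Q 0/1 unhappy
(2,2)Q 0/1 unhappy
(2,4)P 0/1 unhappy
(3,2)P 1/2 ok
(3,3)P 2/2 ok
(4,0)Q 0/1 unhappy
(4,1)P 0/1 unhappy
(4,3)P 2/2 ok
(4,4)P 1/1 ok

(0,1), (0,3), (2,0), (2,2), (2,4), (4,0), (4,1)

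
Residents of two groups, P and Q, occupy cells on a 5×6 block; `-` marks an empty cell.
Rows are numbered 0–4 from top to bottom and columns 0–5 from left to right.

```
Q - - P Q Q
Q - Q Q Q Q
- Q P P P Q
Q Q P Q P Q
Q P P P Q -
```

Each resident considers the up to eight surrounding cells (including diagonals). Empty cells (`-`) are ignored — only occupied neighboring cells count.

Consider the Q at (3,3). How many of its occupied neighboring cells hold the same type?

1

Occupied neighbors of (3,3): (2,2)=P, (2,3)=P, (2,4)=P, (3,2)=P, (3,4)=P, (4,2)=P, (4,3)=P, (4,4)=Q.
Same type (Q): 1 of 8.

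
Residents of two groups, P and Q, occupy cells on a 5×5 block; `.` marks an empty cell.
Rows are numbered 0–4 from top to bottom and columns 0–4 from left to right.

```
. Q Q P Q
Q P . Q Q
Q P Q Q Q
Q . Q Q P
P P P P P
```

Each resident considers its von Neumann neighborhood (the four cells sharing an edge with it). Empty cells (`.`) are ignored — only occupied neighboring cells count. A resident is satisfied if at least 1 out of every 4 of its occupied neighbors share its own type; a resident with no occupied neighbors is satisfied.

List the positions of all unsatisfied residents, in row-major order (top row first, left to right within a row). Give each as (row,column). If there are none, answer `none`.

(0,1)Q 1/2 satisfied
(0,2)Q 1/2 satisfied
(0,3)P 0/3 not
(0,4)Q 1/2 satisfied
(1,0)Q 1/2 satisfied
(1,1)P 1/3 satisfied
(1,3)Q 2/3 satisfied
(1,4)Q 3/3 satisfied
(2,0)Q 2/3 satisfied
(2,1)P 1/3 satisfied
(2,2)Q 2/3 satisfied
(2,3)Q 4/4 satisfied
(2,4)Q 2/3 satisfied
(3,0)Q 1/2 satisfied
(3,2)Q 2/3 satisfied
(3,3)Q 2/4 satisfied
(3,4)P 1/3 satisfied
(4,0)P 1/2 satisfied
(4,1)P 2/2 satisfied
(4,2)P 2/3 satisfied
(4,3)P 2/3 satisfied
(4,4)P 2/2 satisfied

(0,3)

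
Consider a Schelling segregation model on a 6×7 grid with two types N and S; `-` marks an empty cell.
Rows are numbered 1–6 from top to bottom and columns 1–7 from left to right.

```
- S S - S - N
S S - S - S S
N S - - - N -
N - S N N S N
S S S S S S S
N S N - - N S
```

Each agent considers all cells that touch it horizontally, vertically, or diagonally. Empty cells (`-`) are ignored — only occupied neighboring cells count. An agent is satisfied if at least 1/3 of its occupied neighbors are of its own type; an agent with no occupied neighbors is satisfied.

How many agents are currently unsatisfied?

8

Row 1: (1,2)S 3/3 ✓ · (1,3)S 3/3 ✓ · (1,5)S 2/2 ✓ · (1,7)N 0/2 ✗
Row 2: (2,1)S 3/4 ✓ · (2,2)S 4/5 ✓ · (2,4)S 2/2 ✓ · (2,6)S 2/4 ✓ · (2,7)S 1/3 ✓
Row 3: (3,1)N 1/4 ✗ · (3,2)S 3/5 ✓ · (3,6)N 2/5 ✓
Row 4: (4,1)N 1/4 ✗ · (4,3)S 4/5 ✓ · (4,4)N 1/5 ✗ · (4,5)N 2/6 ✓ · (4,6)S 3/6 ✓ · (4,7)N 1/4 ✗
Row 5: (5,1)S 2/4 ✓ · (5,2)S 4/7 ✓ · (5,3)S 4/6 ✓ · (5,4)S 3/6 ✓ · (5,5)S 3/6 ✓ · (5,6)S 4/7 ✓ · (5,7)S 3/5 ✓
Row 6: (6,1)N 0/3 ✗ · (6,2)S 3/5 ✓ · (6,3)N 0/4 ✗ · (6,6)N 0/4 ✗ · (6,7)S 2/3 ✓
Unsatisfied: (1,7), (3,1), (4,1), (4,4), (4,7), (6,1), (6,3), (6,6) — 8 in total.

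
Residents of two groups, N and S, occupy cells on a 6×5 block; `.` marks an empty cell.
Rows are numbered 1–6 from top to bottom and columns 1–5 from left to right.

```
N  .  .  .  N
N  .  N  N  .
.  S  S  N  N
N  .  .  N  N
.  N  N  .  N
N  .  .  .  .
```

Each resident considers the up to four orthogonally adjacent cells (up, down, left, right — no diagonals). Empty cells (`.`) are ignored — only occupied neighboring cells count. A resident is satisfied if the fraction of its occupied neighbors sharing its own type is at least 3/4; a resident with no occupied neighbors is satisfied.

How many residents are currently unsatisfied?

(1,1)N 1/1 ok
(1,5)N 0/0 ok
(2,1)N 1/1 ok
(2,3)N 1/2 unhappy
(2,4)N 2/2 ok
(3,2)S 1/1 ok
(3,3)S 1/3 unhappy
(3,4)N 3/4 ok
(3,5)N 2/2 ok
(4,1)N 0/0 ok
(4,4)N 2/2 ok
(4,5)N 3/3 ok
(5,2)N 1/1 ok
(5,3)N 1/1 ok
(5,5)N 1/1 ok
(6,1)N 0/0 ok
Unsatisfied: (2,3), (3,3) — 2 in total.

2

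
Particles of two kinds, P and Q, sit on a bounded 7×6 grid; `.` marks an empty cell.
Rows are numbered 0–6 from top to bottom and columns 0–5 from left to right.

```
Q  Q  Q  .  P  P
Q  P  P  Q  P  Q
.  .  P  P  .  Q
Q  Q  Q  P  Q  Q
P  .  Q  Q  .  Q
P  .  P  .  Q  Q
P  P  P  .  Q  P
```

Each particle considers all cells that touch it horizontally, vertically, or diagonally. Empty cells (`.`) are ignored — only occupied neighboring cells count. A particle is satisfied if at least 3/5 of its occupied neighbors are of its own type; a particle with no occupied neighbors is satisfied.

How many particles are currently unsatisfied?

15

Row 0: (0,0)Q 2/3 ok · (0,1)Q 3/5 ok · (0,2)Q 2/4 unhappy · (0,4)P 2/4 unhappy · (0,5)P 2/3 ok
Row 1: (1,0)Q 2/3 ok · (1,1)P 2/6 unhappy · (1,2)P 3/6 unhappy · (1,3)Q 1/6 unhappy · (1,4)P 3/6 unhappy · (1,5)Q 1/4 unhappy
Row 2: (2,2)P 4/7 unhappy · (2,3)P 4/7 unhappy · (2,5)Q 3/4 ok
Row 3: (3,0)Q 1/2 unhappy · (3,1)Q 3/5 ok · (3,2)Q 3/6 unhappy · (3,3)P 2/6 unhappy · (3,4)Q 4/6 ok · (3,5)Q 3/3 ok
Row 4: (4,0)P 1/3 unhappy · (4,2)Q 3/5 ok · (4,3)Q 4/6 ok · (4,5)Q 4/4 ok
Row 5: (5,0)P 3/3 ok · (5,2)P 2/4 unhappy · (5,4)Q 4/5 ok · (5,5)Q 3/4 ok
Row 6: (6,0)P 2/2 ok · (6,1)P 4/4 ok · (6,2)P 2/2 ok · (6,4)Q 2/3 ok · (6,5)P 0/3 unhappy
Unsatisfied: (0,2), (0,4), (1,1), (1,2), (1,3), (1,4), (1,5), (2,2), (2,3), (3,0), (3,2), (3,3), (4,0), (5,2), (6,5) — 15 in total.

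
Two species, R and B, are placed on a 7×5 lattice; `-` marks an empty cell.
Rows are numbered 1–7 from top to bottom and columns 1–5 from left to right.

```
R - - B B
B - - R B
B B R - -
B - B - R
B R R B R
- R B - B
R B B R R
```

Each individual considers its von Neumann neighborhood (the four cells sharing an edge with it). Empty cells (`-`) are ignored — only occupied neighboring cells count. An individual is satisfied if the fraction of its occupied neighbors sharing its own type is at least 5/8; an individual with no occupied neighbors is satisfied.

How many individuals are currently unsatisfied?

19

(1,1)R 0/1 ✗
(1,4)B 1/2 ✗
(1,5)B 2/2 ✓
(2,1)B 1/2 ✗
(2,4)R 0/2 ✗
(2,5)B 1/2 ✗
(3,1)B 3/3 ✓
(3,2)B 1/2 ✗
(3,3)R 0/2 ✗
(4,1)B 2/2 ✓
(4,3)B 0/2 ✗
(4,5)R 1/1 ✓
(5,1)B 1/2 ✗
(5,2)R 2/3 ✓
(5,3)R 1/4 ✗
(5,4)B 0/2 ✗
(5,5)R 1/3 ✗
(6,2)R 1/3 ✗
(6,3)B 1/3 ✗
(6,5)B 0/2 ✗
(7,1)R 0/1 ✗
(7,2)B 1/3 ✗
(7,3)B 2/3 ✓
(7,4)R 1/2 ✗
(7,5)R 1/2 ✗
Unsatisfied: (1,1), (1,4), (2,1), (2,4), (2,5), (3,2), (3,3), (4,3), (5,1), (5,3), (5,4), (5,5), (6,2), (6,3), (6,5), (7,1), (7,2), (7,4), (7,5) — 19 in total.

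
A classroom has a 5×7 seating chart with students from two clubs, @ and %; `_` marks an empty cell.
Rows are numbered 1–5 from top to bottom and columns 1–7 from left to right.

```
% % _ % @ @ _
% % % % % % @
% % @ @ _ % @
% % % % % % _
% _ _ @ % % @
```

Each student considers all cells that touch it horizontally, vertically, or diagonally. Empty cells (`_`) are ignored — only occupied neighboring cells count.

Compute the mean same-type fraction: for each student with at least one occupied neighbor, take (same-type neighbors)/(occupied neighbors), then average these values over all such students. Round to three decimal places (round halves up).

Row 1: (1,1)% 3/3 · (1,2)% 4/4 · (1,4)% 3/4 · (1,5)@ 1/5 · (1,6)@ 2/4
Row 2: (2,1)% 5/5 · (2,2)% 6/7 · (2,3)% 5/7 · (2,4)% 3/6 · (2,5)% 4/7 · (2,6)% 2/6 · (2,7)@ 2/4
Row 3: (3,1)% 5/5 · (3,2)% 7/8 · (3,3)@ 1/8 · (3,4)@ 1/7 · (3,6)% 4/6 · (3,7)@ 1/4
Row 4: (4,1)% 4/4 · (4,2)% 5/6 · (4,3)% 3/6 · (4,4)% 3/6 · (4,5)% 5/7 · (4,6)% 4/6
Row 5: (5,1)% 2/2 · (5,4)@ 0/4 · (5,5)% 4/5 · (5,6)% 3/4 · (5,7)@ 0/2
Sum over 29 students: 3/3 + 4/4 + 3/4 + 1/5 + 2/4 + 5/5 + 6/7 + 5/7 + 3/6 + 4/7 + 2/6 + 2/4 + 5/5 + 7/8 + 1/8 + 1/7 + 4/6 + 1/4 + 4/4 + 5/6 + 3/6 + 3/6 + 5/7 + 4/6 + 2/2 + 0/4 + 4/5 + 3/4 + 0/2 = 71/4; mean = 71/4 ÷ 29 = 71/116 = 0.612068… → 0.612.

0.612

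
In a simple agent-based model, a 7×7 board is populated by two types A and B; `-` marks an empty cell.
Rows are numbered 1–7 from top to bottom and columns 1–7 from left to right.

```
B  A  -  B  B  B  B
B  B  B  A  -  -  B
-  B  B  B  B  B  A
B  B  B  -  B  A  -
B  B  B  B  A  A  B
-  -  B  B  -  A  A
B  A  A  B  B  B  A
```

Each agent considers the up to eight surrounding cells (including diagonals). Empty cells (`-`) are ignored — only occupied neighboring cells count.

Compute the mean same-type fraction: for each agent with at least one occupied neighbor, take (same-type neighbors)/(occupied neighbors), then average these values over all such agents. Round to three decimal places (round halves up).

0.647

Row 1: (1,1)B 2/3 · (1,2)A 0/4 · (1,4)B 2/3 · (1,5)B 2/3 · (1,6)B 3/3 · (1,7)B 2/2
Row 2: (2,1)B 3/4 · (2,2)B 5/6 · (2,3)B 5/7 · (2,4)A 0/6 · (2,7)B 3/4
Row 3: (3,2)B 7/7 · (3,3)B 6/7 · (3,4)B 5/6 · (3,5)B 3/5 · (3,6)B 3/5 · (3,7)A 1/3
Row 4: (4,1)B 4/4 · (4,2)B 7/7 · (4,3)B 7/7 · (4,5)B 4/7 · (4,6)A 3/7
Row 5: (5,1)B 3/3 · (5,2)B 6/6 · (5,3)B 6/6 · (5,4)B 5/6 · (5,5)A 3/6 · (5,6)A 4/6 · (5,7)B 0/4
Row 6: (6,3)B 5/7 · (6,4)B 5/7 · (6,6)A 4/7 · (6,7)A 3/5
Row 7: (7,1)B 0/1 · (7,2)A 1/3 · (7,3)A 1/4 · (7,4)B 3/4 · (7,5)B 3/4 · (7,6)B 1/4 · (7,7)A 2/3
Sum over 40 agents: 2/3 + 0/4 + 2/3 + 2/3 + 3/3 + 2/2 + 3/4 + 5/6 + 5/7 + 0/6 + 3/4 + 7/7 + 6/7 + 5/6 + 3/5 + 3/5 + 1/3 + 4/4 + 7/7 + 7/7 + 4/7 + 3/7 + 3/3 + 6/6 + 6/6 + 5/6 + 3/6 + 4/6 + 0/4 + 5/7 + 5/7 + 4/7 + 3/5 + 0/1 + 1/3 + 1/4 + 3/4 + 3/4 + 1/4 + 2/3 = 1811/70; mean = 1811/70 ÷ 40 = 1811/2800 = 0.646785… → 0.647.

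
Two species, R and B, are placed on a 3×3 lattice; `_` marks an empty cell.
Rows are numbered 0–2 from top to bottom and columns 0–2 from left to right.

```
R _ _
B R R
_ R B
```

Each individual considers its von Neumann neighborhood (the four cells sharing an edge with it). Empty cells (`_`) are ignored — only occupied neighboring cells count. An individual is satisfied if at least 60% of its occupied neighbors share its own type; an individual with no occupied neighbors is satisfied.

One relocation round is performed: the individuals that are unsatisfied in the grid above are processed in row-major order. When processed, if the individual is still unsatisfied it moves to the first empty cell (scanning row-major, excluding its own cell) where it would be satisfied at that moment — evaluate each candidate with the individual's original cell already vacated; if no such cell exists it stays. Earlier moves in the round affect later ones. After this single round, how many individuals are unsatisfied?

1

Initially unsatisfied (in order): (0,0), (1,0), (1,2), (2,1), (2,2).
  (0,0) → (0,1).
  (1,0): no empty cell satisfies it; stays.
  (1,2) → (0,2).
  (2,1) → (1,2).
  (2,2) → (2,0).
Resulting grid:
_ R R
B R R
B _ _
Unsatisfied now: (1,0).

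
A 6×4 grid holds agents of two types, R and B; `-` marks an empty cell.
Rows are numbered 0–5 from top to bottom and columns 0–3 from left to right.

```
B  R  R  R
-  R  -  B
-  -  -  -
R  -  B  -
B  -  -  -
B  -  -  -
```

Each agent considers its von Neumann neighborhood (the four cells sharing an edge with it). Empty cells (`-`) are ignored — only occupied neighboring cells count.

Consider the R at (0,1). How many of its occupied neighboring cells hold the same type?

Occupied neighbors of (0,1): (1,1)=R, (0,0)=B, (0,2)=R.
Same type (R): 2 of 3.

2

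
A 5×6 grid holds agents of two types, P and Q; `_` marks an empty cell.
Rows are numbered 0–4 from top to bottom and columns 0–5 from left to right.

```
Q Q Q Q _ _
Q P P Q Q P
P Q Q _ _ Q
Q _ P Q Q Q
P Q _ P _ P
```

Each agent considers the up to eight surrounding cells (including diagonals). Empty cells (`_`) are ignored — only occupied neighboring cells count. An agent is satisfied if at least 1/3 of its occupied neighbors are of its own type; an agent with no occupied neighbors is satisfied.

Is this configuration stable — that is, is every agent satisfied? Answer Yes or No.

(0,0)Q 2/3 ok
(0,1)Q 3/5 ok
(0,2)Q 3/5 ok
(0,3)Q 3/4 ok
(1,0)Q 3/5 ok
(1,1)P 2/8 unhappy
(1,2)P 1/7 unhappy
(1,3)Q 4/5 ok
(1,4)Q 3/4 ok
(1,5)P 0/2 unhappy
(2,0)P 1/4 unhappy
(2,1)Q 3/7 ok
(2,2)Q 3/6 ok
(2,5)Q 3/4 ok
(3,0)Q 2/4 ok
(3,2)P 1/5 unhappy
(3,3)Q 2/4 ok
(3,4)Q 3/5 ok
(3,5)Q 2/3 ok
(4,0)P 0/2 unhappy
(4,1)Q 1/3 ok
(4,3)P 1/3 ok
(4,5)P 0/2 unhappy
For instance (1,1) has only 2/8 same-type neighbors, below 1/3.

No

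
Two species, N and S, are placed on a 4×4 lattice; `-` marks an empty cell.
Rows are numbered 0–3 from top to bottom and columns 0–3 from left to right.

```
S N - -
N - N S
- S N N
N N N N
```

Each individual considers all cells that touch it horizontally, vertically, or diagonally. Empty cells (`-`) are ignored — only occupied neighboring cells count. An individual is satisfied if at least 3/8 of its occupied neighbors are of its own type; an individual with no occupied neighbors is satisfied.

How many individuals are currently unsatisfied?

Row 0: (0,0)S 0/2 ✗ · (0,1)N 2/3 ✓
Row 1: (1,0)N 1/3 ✗ · (1,2)N 3/5 ✓ · (1,3)S 0/3 ✗
Row 2: (2,1)S 0/6 ✗ · (2,2)N 5/7 ✓ · (2,3)N 4/5 ✓
Row 3: (3,0)N 1/2 ✓ · (3,1)N 3/4 ✓ · (3,2)N 4/5 ✓ · (3,3)N 3/3 ✓
Unsatisfied: (0,0), (1,0), (1,3), (2,1) — 4 in total.

4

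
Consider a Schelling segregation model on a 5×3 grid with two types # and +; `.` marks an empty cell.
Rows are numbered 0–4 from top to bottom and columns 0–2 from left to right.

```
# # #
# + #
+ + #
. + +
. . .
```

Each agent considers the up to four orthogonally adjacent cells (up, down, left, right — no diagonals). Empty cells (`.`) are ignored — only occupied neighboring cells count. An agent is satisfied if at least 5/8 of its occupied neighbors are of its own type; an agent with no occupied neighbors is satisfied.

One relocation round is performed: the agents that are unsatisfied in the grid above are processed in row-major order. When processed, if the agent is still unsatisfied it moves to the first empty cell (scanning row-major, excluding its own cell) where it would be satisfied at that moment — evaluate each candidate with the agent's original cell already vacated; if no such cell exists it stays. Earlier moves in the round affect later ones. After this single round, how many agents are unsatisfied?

Initially unsatisfied (in order): (1,0), (1,1), (2,0), (2,2), (3,2).
  (1,0) → (4,0).
  (1,1) → (3,0).
  (2,0): now satisfied by earlier moves; stays.
  (2,2) → (1,1).
  (3,2): now satisfied by earlier moves; stays.
Resulting grid:
# # #
. # #
+ + .
+ + +
# . .
Unsatisfied now: (4,0).

1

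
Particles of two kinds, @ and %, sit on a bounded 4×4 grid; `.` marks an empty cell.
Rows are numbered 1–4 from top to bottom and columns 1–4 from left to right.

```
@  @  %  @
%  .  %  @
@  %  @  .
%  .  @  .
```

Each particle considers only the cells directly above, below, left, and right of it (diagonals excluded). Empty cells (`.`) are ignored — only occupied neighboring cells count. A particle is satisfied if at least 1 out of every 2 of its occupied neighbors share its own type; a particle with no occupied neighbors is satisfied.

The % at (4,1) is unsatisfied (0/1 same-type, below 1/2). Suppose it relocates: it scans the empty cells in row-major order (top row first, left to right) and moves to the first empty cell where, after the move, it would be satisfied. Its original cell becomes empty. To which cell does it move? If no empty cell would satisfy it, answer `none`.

(2,2)

Vacating (4,1). Empty cells in order:
  (2,2): 3/4 same-type → satisfied — stop here.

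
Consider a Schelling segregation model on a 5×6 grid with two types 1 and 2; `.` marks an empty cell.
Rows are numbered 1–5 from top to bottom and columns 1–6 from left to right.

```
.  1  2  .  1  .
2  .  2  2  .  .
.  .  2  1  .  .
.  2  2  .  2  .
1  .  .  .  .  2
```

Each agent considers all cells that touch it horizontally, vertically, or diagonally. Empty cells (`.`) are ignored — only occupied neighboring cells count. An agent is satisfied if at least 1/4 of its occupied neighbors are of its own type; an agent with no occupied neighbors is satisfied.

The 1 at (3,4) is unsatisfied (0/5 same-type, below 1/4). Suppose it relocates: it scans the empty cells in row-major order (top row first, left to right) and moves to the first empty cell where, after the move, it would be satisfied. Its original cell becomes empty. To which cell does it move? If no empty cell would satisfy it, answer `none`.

(1,1)

Vacating (3,4). Empty cells in order:
  (1,1): 1/2 same-type → satisfied — stop here.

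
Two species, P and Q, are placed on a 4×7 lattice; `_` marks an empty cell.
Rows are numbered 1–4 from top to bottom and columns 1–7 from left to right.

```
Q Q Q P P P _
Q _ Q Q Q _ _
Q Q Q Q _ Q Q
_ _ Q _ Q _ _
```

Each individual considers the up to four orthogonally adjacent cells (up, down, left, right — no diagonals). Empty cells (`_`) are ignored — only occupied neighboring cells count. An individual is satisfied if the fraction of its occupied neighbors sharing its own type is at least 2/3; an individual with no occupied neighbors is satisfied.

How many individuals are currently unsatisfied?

Row 1: (1,1)Q 2/2 satisfied · (1,2)Q 2/2 satisfied · (1,3)Q 2/3 satisfied · (1,4)P 1/3 not · (1,5)P 2/3 satisfied · (1,6)P 1/1 satisfied
Row 2: (2,1)Q 2/2 satisfied · (2,3)Q 3/3 satisfied · (2,4)Q 3/4 satisfied · (2,5)Q 1/2 not
Row 3: (3,1)Q 2/2 satisfied · (3,2)Q 2/2 satisfied · (3,3)Q 4/4 satisfied · (3,4)Q 2/2 satisfied · (3,6)Q 1/1 satisfied · (3,7)Q 1/1 satisfied
Row 4: (4,3)Q 1/1 satisfied · (4,5)Q 0/0 satisfied
Unsatisfied: (1,4), (2,5) — 2 in total.

2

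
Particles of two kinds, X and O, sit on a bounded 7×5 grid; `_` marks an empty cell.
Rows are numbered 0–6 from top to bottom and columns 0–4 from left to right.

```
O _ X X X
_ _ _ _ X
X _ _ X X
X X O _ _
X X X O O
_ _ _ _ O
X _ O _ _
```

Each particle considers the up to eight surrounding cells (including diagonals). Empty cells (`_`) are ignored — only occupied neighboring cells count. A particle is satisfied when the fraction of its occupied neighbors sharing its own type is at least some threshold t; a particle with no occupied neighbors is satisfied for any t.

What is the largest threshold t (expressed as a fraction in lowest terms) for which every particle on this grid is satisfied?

Row 0: (0,0)O — no occupied neighbors · (0,2)X 1/1 · (0,3)X 3/3 · (0,4)X 2/2
Row 1: (1,4)X 4/4
Row 2: (2,0)X 2/2 · (2,3)X 2/3 · (2,4)X 2/2
Row 3: (3,0)X 4/4 · (3,1)X 5/6 · (3,2)O 1/5
Row 4: (4,0)X 3/3 · (4,1)X 4/5 · (4,2)X 2/4 · (4,3)O 3/4 · (4,4)O 2/2
Row 5: (5,4)O 2/2
Row 6: (6,0)X — no occupied neighbors · (6,2)O — no occupied neighbors
The smallest same-type fraction is 1/5 at (3,2), which reduces to 1/5. Any threshold above that leaves this particle unsatisfied.

1/5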